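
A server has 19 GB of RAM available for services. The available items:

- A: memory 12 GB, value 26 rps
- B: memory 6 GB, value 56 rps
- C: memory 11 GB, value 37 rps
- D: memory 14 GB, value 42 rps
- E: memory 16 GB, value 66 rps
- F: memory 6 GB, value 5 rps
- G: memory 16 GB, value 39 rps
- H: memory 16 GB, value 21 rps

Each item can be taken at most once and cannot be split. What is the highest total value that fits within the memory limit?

93 rps

This is a 0/1 knapsack; check combinations near the capacity.
- B+C: memory 6+11=17, value 56+37=93
- A+B: memory 12+6=18, value 26+56=82
- E: memory 16, value 66
- B+F: memory 6+6=12, value 56+5=61
- B: memory 6, value 56
Best: 93 rps.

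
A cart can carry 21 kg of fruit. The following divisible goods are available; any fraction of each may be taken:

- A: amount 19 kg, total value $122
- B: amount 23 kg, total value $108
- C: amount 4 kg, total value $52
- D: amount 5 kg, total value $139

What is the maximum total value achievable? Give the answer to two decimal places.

268.05

Take in order of value per unit:
- D (139/5 per unit): all 5 → value 139, running total 139.00
- C (52/4 per unit): all 4 → value 52, running total 191.00
- A (122/19 per unit): 12 of 19 → value 12×122/19 = 77.0526, running total 268.05
Total 268.05.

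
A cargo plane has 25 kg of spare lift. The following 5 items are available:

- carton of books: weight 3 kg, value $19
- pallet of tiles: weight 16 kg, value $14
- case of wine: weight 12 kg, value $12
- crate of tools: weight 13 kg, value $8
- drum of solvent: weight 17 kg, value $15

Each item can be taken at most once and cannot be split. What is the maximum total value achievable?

This is a 0/1 knapsack; check combinations near the capacity.
- carton of books+drum of solvent: weight 3+17=20, value 19+15=34
- carton of books+pallet of tiles: weight 3+16=19, value 19+14=33
- carton of books+case of wine: weight 3+12=15, value 19+12=31
- carton of books+crate of tools: weight 3+13=16, value 19+8=27
- case of wine+crate of tools: weight 12+13=25, value 12+8=20
Best: $34.

$34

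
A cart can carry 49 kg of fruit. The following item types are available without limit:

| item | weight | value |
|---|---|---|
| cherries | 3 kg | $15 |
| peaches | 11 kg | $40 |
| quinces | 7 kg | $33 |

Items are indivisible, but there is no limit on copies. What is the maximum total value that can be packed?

$243

Best value-per-unit is cherries at 15/3; filling with it alone gives 16×15 = 240.
Optimal mix: 14×cherries + 1×quinces → weight 49, value 243.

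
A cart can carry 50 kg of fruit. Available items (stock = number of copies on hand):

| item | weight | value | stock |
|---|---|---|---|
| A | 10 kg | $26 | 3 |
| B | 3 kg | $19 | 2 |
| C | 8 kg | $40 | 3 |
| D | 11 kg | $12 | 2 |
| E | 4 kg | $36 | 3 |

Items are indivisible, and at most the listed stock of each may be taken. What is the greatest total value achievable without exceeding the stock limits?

$273

Top feasible selections:
- 1×A + 1×B + 3×C + 3×E: weight 49, value 273
- 2×B + 3×C + 3×E: weight 42, value 266
Best: $273.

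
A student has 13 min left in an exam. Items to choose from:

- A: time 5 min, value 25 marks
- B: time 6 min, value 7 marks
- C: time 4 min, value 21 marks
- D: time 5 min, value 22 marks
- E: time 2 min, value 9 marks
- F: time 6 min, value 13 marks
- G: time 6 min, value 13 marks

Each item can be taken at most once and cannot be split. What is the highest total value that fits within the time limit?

56 marks

This is a 0/1 knapsack; check combinations near the capacity.
- A+D+E: time 5+5+2=12, value 25+22+9=56
- A+C+E: time 5+4+2=11, value 25+21+9=55
- C+D+E: time 4+5+2=11, value 21+22+9=52
- A+D: time 5+5=10, value 25+22=47
- A+E+F: time 5+2+6=13, value 25+9+13=47
Best: 56 marks.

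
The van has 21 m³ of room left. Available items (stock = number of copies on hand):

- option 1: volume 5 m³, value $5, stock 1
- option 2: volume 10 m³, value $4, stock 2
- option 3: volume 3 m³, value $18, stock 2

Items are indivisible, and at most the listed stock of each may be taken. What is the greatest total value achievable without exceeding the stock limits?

$45

Best selections within volume 21 and stock limits:
- 1×option 1 + 1×option 2 + 2×option 3: volume 21, value 45
- 1×option 1 + 2×option 3: volume 11, value 41
- 1×option 2 + 2×option 3: volume 16, value 40
Best: $45.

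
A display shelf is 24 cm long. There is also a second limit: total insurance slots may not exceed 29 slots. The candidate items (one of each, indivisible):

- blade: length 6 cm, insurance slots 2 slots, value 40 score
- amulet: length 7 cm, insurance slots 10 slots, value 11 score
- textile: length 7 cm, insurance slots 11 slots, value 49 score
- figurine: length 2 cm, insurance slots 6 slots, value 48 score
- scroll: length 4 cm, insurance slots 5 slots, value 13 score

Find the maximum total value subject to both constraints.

Feasible sets respecting both limits:
- blade+textile+figurine+scroll: length 19, insurance slots 24, value 150
- blade+amulet+textile+figurine: length 22, insurance slots 29, value 148
- blade+textile+figurine: length 15, insurance slots 19, value 137
Best: 150 score.

150 score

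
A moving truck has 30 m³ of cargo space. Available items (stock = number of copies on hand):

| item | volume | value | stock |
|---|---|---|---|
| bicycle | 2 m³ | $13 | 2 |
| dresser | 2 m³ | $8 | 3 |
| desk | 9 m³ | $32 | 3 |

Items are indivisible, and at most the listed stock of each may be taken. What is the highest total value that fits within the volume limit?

Best selections within volume 30 and stock limits:
- 2×bicycle + 3×dresser + 2×desk: volume 28, value 114
- 1×bicycle + 3×desk: volume 29, value 109
Best: $114.

$114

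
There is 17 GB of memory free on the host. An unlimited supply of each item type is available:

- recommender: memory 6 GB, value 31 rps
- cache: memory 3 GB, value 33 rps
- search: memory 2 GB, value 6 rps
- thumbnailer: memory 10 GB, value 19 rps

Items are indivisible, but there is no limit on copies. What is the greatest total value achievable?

Best value-per-unit is cache at 33/3; filling with it alone gives 5×33 = 165.
Optimal mix: 5×cache + 1×search → memory 17, value 171.

171 rps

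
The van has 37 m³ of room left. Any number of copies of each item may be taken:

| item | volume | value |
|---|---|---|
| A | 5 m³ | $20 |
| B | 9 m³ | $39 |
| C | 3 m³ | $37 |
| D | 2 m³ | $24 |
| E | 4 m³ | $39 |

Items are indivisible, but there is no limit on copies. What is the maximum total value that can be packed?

$455

Best value-per-unit is C at 37/3; filling with it alone gives 12×37 = 444.
Optimal mix: 11×C + 2×D → volume 37, value 455.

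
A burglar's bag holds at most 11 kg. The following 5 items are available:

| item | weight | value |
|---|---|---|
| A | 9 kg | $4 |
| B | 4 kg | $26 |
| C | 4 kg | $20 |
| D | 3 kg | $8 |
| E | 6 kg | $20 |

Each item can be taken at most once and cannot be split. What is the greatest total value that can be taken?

$54

Check high-value combinations within 11 kg:
- B+C+D: weight 4+4+3=11, value 26+20+8=54
- B+C: weight 4+4=8, value 26+20=46
- B+E: weight 4+6=10, value 26+20=46
- C+E: weight 4+6=10, value 20+20=40
Best: $54.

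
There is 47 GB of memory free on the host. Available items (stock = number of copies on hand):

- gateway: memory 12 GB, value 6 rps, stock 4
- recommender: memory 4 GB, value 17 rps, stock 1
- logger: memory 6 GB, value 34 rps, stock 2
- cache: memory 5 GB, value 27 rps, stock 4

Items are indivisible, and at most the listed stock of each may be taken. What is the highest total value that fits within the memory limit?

193 rps

Top feasible selections:
- 1×recommender + 2×logger + 4×cache: memory 36, value 193
- 1×gateway + 2×logger + 4×cache: memory 44, value 182
Best: 193 rps.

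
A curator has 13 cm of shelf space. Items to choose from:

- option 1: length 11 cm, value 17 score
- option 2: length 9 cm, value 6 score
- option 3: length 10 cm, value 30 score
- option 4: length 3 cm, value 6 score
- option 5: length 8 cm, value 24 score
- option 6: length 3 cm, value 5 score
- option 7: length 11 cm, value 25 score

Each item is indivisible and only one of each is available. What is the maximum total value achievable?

36 score

Check high-value combinations within 13 cm:
- option 3+option 4: length 10+3=13, value 30+6=36
- option 3+option 6: length 10+3=13, value 30+5=35
- option 3: length 10, value 30
Best: 36 score.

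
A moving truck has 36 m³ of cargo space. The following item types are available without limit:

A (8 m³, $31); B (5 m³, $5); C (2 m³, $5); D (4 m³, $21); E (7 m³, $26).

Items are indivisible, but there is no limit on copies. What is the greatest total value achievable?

$189

Best value-per-unit is D at 21/4, and filling with it alone uses volume 9×4=36. No mix of the others beats 9×21 = 189.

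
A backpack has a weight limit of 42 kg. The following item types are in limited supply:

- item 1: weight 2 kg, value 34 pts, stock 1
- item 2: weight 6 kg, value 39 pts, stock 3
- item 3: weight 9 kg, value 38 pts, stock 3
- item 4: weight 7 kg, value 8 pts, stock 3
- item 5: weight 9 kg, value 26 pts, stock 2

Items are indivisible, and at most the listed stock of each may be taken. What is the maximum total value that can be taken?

227 pts

Best selections within weight 42 and stock limits:
- 1×item 1 + 3×item 2 + 2×item 3: weight 38, value 227
- 1×item 1 + 2×item 2 + 3×item 3: weight 41, value 226
- 1×item 1 + 3×item 2 + 1×item 3 + 1×item 5: weight 38, value 215
Best: 227 pts.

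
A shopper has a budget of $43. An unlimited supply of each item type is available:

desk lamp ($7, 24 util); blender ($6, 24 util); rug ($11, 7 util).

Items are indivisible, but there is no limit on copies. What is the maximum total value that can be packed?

Best value-per-unit is blender at 24/6; filling with it alone gives 7×24 = 168.
Optimal mix: 1×desk lamp + 6×blender → cost 43, value 168.

168 util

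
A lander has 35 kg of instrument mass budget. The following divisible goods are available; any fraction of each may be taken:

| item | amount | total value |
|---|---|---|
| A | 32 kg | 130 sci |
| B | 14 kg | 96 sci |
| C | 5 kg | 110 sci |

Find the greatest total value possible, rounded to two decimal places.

Take in order of value per unit:
- C (110/5 per unit): all 5 → value 110, running total 110.00
- B (96/14 per unit): all 14 → value 96, running total 206.00
- A (130/32 per unit): 16 of 32 → value 16×130/32 = 65.0000, running total 271.00
Total 271.00.

271.00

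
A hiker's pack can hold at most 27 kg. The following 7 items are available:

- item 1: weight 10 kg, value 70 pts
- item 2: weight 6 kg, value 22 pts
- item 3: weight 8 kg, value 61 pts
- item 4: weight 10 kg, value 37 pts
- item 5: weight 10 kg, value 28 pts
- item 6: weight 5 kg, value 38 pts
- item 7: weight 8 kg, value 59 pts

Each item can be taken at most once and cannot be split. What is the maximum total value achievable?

Check high-value combinations within 27 kg:
- item 1+item 3+item 7: weight 10+8+8=26, value 70+61+59=190
- item 2+item 3+item 6+item 7: weight 6+8+5+8=27, value 22+61+38+59=180
- item 1+item 3+item 6: weight 10+8+5=23, value 70+61+38=169
- item 1+item 6+item 7: weight 10+5+8=23, value 70+38+59=167
- item 3+item 6+item 7: weight 8+5+8=21, value 61+38+59=158
Best: 190 pts.

190 pts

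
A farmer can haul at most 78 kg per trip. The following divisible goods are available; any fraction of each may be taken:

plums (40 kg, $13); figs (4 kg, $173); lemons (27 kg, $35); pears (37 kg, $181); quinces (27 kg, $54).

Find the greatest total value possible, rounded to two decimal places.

420.96

Take in order of value per unit:
- figs (173/4 per unit): all 4 → value 173, running total 173.00
- pears (181/37 per unit): all 37 → value 181, running total 354.00
- quinces (54/27 per unit): all 27 → value 54, running total 408.00
- lemons (35/27 per unit): 10 of 27 → value 10×35/27 = 12.9630, running total 420.96
Total 420.96.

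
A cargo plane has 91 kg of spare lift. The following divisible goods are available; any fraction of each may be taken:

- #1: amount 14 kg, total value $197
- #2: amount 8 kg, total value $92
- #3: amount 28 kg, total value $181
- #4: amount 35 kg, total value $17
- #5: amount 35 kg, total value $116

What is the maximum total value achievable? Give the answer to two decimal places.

Take in order of value per unit:
- #1 (197/14 per unit): all 14 → value 197, running total 197.00
- #2 (92/8 per unit): all 8 → value 92, running total 289.00
- #3 (181/28 per unit): all 28 → value 181, running total 470.00
- #5 (116/35 per unit): all 35 → value 116, running total 586.00
- #4 (17/35 per unit): 6 of 35 → value 6×17/35 = 2.9143, running total 588.91
Total 588.91.

588.91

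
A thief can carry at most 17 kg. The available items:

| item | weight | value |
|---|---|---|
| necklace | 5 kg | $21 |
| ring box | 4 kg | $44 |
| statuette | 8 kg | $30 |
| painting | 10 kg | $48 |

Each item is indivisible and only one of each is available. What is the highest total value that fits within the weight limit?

$95

Check high-value combinations within 17 kg:
- necklace+ring box+statuette: weight 5+4+8=17, value 21+44+30=95
- ring box+painting: weight 4+10=14, value 44+48=92
- ring box+statuette: weight 4+8=12, value 44+30=74
Best: $95.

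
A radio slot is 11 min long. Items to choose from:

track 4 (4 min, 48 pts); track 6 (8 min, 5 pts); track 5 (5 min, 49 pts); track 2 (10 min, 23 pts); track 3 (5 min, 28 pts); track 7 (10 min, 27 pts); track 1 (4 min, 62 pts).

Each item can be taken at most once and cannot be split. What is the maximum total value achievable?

111 pts

Check high-value combinations within 11 min:
- track 5+track 1: duration 5+4=9, value 49+62=111
- track 4+track 1: duration 4+4=8, value 48+62=110
- track 4+track 5: duration 4+5=9, value 48+49=97
- track 3+track 1: duration 5+4=9, value 28+62=90
- track 5+track 3: duration 5+5=10, value 49+28=77
Best: 111 pts.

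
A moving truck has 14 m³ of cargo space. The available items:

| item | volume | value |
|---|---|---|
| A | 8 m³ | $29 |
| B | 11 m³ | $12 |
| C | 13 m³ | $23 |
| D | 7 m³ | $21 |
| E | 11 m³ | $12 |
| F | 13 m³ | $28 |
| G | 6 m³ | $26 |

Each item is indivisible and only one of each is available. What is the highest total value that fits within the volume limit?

Check high-value combinations within 14 m³:
- A+G: volume 8+6=14, value 29+26=55
- D+G: volume 7+6=13, value 21+26=47
- A: volume 8, value 29
- F: volume 13, value 28
Best: $55.

$55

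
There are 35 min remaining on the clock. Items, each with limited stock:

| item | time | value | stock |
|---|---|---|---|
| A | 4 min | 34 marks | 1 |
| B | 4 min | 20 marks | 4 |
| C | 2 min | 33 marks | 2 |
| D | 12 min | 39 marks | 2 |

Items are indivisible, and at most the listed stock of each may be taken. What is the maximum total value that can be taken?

199 marks

Best selections within time 35 and stock limits:
- 1×A + 3×B + 2×C + 1×D: time 32, value 199
- 1×A + 4×B + 1×C + 1×D: time 34, value 186
- 4×B + 2×C + 1×D: time 32, value 185
- 1×A + 4×B + 2×C: time 24, value 180
Best: 199 marks.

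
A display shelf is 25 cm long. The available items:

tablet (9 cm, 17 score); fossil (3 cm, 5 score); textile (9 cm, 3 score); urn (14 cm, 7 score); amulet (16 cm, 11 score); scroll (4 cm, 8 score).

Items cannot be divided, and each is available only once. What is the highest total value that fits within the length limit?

Check high-value combinations within 25 cm:
- tablet+fossil+textile+scroll: length 9+3+9+4=25, value 17+5+3+8=33
- tablet+fossil+scroll: length 9+3+4=16, value 17+5+8=30
- tablet+textile+scroll: length 9+9+4=22, value 17+3+8=28
- tablet+amulet: length 9+16=25, value 17+11=28
- tablet+scroll: length 9+4=13, value 17+8=25
Best: 33 score.

33 score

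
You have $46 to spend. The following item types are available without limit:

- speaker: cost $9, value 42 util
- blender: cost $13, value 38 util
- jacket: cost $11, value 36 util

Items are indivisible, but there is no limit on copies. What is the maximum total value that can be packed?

210 util

Best value-per-unit is speaker at 42/9, and filling with it alone uses cost 5×9=45. No mix of the others beats 5×42 = 210.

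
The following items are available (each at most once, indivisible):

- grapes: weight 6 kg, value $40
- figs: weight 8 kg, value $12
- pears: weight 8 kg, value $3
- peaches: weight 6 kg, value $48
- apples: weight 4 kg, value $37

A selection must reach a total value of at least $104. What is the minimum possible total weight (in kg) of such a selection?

16

Subsets with value ≥ 104, sorted by total weight:
- grapes+peaches+apples: weight 16, value 125
- grapes+figs+peaches+apples: weight 24, value 137
Minimum weight: 16 kg.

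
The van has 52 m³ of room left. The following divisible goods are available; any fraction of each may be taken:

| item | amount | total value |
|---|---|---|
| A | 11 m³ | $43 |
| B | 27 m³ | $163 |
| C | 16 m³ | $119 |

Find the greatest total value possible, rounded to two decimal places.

317.18

Take in order of value per unit:
- C (119/16 per unit): all 16 → value 119, running total 119.00
- B (163/27 per unit): all 27 → value 163, running total 282.00
- A (43/11 per unit): 9 of 11 → value 9×43/11 = 35.1818, running total 317.18
Total 317.18.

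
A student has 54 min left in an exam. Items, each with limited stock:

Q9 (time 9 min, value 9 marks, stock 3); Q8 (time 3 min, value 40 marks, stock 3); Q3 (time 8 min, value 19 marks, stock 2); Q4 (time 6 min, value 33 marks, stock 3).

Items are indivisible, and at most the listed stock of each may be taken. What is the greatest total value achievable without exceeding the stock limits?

266 marks

Top feasible selections:
- 1×Q9 + 3×Q8 + 2×Q3 + 3×Q4: time 52, value 266
- 3×Q8 + 2×Q3 + 3×Q4: time 43, value 257
- 2×Q9 + 3×Q8 + 1×Q3 + 3×Q4: time 53, value 256
Best: 266 marks.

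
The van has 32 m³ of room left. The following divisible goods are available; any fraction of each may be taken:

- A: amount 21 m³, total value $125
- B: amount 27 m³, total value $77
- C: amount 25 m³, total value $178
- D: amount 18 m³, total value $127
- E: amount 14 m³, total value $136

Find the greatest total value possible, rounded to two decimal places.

Take in order of value per unit:
- E (136/14 per unit): all 14 → value 136, running total 136.00
- C (178/25 per unit): 18 of 25 → value 18×178/25 = 128.1600, running total 264.16
Total 264.16.

264.16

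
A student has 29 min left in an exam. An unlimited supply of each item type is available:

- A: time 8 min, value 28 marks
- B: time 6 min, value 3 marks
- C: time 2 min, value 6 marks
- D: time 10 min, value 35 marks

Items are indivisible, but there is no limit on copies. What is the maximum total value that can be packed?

98 marks

Best value-per-unit is A at 28/8; filling with it alone gives 3×28 = 84.
Optimal mix: 1×A + 2×D → time 28, value 98.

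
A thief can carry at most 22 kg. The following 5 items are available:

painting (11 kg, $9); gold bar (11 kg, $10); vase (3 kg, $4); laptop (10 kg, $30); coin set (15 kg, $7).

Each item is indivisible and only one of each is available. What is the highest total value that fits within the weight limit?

This is a 0/1 knapsack; check combinations near the capacity.
- gold bar+laptop: weight 11+10=21, value 10+30=40
- painting+laptop: weight 11+10=21, value 9+30=39
- vase+laptop: weight 3+10=13, value 4+30=34
- laptop: weight 10, value 30
Best: $40.

$40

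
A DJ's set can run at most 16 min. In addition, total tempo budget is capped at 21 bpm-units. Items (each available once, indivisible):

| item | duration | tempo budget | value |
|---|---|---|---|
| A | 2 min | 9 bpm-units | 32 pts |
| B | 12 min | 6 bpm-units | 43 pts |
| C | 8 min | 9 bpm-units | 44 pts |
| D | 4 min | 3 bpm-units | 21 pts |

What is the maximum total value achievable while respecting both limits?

97 pts

Feasible sets respecting both limits:
- A+C+D: duration 14, tempo budget 21, value 97
- A+C: duration 10, tempo budget 18, value 76
- A+B: duration 14, tempo budget 15, value 75
Best: 97 pts.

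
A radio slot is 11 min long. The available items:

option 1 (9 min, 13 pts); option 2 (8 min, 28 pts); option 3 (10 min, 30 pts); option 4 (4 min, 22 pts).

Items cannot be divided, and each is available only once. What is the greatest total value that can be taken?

Check high-value combinations within 11 min:
- option 3: duration 10, value 30
- option 2: duration 8, value 28
- option 4: duration 4, value 22
- option 1: duration 9, value 13
Best: 30 pts.

30 pts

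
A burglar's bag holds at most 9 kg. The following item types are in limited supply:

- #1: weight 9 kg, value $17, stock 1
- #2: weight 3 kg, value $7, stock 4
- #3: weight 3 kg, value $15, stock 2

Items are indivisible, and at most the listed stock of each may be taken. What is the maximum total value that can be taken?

$37

Best selections within weight 9 and stock limits:
- 1×#2 + 2×#3: weight 9, value 37
- 2×#3: weight 6, value 30
- 2×#2 + 1×#3: weight 9, value 29
- 1×#2 + 1×#3: weight 6, value 22
Best: $37.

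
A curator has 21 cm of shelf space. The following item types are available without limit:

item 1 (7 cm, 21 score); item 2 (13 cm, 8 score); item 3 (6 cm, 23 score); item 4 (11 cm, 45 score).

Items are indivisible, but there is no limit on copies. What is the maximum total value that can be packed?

Best value-per-unit is item 4 at 45/11; filling with it alone gives 1×45 = 45.
Optimal mix: 3×item 3 → length 18, value 69.

69 score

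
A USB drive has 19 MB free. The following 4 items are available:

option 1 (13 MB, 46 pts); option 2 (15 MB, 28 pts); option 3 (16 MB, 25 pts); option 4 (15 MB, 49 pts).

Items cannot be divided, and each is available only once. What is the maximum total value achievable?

This is a 0/1 knapsack; check combinations near the capacity.
- option 4: size 15, value 49
- option 1: size 13, value 46
- option 2: size 15, value 28
- option 3: size 16, value 25
Best: 49 pts.

49 pts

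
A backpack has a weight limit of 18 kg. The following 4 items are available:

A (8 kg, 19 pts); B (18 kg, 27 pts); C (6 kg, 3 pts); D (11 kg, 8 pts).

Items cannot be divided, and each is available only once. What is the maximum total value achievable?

This is a 0/1 knapsack; check combinations near the capacity.
- B: weight 18, value 27
- A+C: weight 8+6=14, value 19+3=22
- A: weight 8, value 19
- C+D: weight 6+11=17, value 3+8=11
Best: 27 pts.

27 pts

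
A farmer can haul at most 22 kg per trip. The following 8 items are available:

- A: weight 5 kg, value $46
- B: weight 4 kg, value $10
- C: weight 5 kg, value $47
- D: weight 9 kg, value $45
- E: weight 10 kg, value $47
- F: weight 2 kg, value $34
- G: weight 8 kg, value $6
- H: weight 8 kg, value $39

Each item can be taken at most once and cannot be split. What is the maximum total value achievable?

Check high-value combinations within 22 kg:
- A+C+E+F: weight 5+5+10+2=22, value 46+47+47+34=174
- A+C+D+F: weight 5+5+9+2=21, value 46+47+45+34=172
- A+C+F+H: weight 5+5+2+8=20, value 46+47+34+39=166
Best: $174.

$174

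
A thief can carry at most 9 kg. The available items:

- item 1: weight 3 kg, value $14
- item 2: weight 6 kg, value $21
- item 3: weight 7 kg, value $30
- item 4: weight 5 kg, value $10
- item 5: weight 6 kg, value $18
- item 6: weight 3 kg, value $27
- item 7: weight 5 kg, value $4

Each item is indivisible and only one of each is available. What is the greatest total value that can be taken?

$48

Check high-value combinations within 9 kg:
- item 2+item 6: weight 6+3=9, value 21+27=48
- item 5+item 6: weight 6+3=9, value 18+27=45
- item 1+item 6: weight 3+3=6, value 14+27=41
- item 4+item 6: weight 5+3=8, value 10+27=37
- item 1+item 2: weight 3+6=9, value 14+21=35
Best: $48.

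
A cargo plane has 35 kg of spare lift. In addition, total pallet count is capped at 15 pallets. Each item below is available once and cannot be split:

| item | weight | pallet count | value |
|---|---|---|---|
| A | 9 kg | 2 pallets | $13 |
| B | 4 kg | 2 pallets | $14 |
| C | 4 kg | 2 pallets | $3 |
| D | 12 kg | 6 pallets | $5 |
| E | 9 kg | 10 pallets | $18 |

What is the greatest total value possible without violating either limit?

$45

Feasible sets respecting both limits:
- A+B+E: weight 22, pallet count 14, value 45
- A+B+C+D: weight 29, pallet count 12, value 35
- B+C+E: weight 17, pallet count 14, value 35
Best: $45.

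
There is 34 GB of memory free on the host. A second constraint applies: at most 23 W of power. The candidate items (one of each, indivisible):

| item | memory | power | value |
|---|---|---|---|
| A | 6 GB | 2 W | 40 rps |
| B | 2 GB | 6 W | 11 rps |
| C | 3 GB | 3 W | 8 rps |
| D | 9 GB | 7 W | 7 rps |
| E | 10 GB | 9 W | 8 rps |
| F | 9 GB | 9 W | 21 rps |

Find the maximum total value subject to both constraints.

Feasible sets respecting both limits:
- A+B+C+F: memory 20, power 20, value 80
- A+C+E+F: memory 28, power 23, value 77
- A+C+D+F: memory 27, power 21, value 76
- A+B+F: memory 17, power 17, value 72
Best: 80 rps.

80 rps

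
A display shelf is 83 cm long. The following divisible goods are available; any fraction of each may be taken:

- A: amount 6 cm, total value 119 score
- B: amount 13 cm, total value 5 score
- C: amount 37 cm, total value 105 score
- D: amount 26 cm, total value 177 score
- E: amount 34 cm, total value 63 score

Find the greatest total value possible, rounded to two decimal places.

426.94

Take in order of value per unit:
- A (119/6 per unit): all 6 → value 119, running total 119.00
- D (177/26 per unit): all 26 → value 177, running total 296.00
- C (105/37 per unit): all 37 → value 105, running total 401.00
- E (63/34 per unit): 14 of 34 → value 14×63/34 = 25.9412, running total 426.94
Total 426.94.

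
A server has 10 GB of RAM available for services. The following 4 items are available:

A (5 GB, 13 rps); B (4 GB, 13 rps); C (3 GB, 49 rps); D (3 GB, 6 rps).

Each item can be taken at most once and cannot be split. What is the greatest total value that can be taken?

This is a 0/1 knapsack; check combinations near the capacity.
- B+C+D: memory 4+3+3=10, value 13+49+6=68
- B+C: memory 4+3=7, value 13+49=62
- A+C: memory 5+3=8, value 13+49=62
- C+D: memory 3+3=6, value 49+6=55
- C: memory 3, value 49
Best: 68 rps.

68 rps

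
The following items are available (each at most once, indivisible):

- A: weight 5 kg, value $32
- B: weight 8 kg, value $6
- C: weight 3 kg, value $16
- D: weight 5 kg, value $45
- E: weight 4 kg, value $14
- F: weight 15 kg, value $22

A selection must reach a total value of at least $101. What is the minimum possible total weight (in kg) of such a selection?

17

Subsets with value ≥ 101, sorted by total weight:
- A+C+D+E: weight 17, value 107
- A+B+C+D+E: weight 25, value 113
- A+C+D+F: weight 28, value 115
- A+D+E+F: weight 29, value 113
Minimum weight: 17 kg.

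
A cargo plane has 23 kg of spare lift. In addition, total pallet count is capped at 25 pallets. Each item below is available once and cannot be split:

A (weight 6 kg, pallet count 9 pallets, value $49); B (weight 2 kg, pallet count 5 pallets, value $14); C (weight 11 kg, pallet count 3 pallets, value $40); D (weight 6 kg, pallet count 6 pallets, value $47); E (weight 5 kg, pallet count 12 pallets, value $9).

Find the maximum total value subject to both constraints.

$136

Feasible sets respecting both limits:
- A+C+D: weight 23, pallet count 18, value 136
- A+B+D: weight 14, pallet count 20, value 110
- A+B+C: weight 19, pallet count 17, value 103
- B+C+D: weight 19, pallet count 14, value 101
Best: $136.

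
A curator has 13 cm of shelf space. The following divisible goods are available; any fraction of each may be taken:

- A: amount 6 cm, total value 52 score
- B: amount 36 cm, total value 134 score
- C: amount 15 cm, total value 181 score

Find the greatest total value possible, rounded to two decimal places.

Take in order of value per unit:
- C (181/15 per unit): 13 of 15 → value 13×181/15 = 156.8667, running total 156.87
Total 156.87.

156.87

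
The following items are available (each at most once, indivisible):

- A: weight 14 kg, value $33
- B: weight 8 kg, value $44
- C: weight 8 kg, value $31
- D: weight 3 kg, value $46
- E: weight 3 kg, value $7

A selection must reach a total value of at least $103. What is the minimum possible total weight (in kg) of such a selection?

19

Subsets with value ≥ 103, sorted by total weight:
- B+C+D: weight 19, value 121
- B+C+D+E: weight 22, value 128
- A+B+D: weight 25, value 123
- A+C+D: weight 25, value 110
Minimum weight: 19 kg.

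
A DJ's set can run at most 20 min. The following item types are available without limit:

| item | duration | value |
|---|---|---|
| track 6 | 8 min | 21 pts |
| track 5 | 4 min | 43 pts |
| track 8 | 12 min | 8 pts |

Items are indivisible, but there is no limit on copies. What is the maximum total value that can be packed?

215 pts

Best value-per-unit is track 5 at 43/4, and filling with it alone uses duration 5×4=20. No mix of the others beats 5×43 = 215.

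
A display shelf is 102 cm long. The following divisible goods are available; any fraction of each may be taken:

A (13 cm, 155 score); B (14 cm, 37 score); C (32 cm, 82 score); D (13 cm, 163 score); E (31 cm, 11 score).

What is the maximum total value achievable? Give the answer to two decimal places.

447.65

Take in order of value per unit:
- D (163/13 per unit): all 13 → value 163, running total 163.00
- A (155/13 per unit): all 13 → value 155, running total 318.00
- B (37/14 per unit): all 14 → value 37, running total 355.00
- C (82/32 per unit): all 32 → value 82, running total 437.00
- E (11/31 per unit): 30 of 31 → value 30×11/31 = 10.6452, running total 447.65
Total 447.65.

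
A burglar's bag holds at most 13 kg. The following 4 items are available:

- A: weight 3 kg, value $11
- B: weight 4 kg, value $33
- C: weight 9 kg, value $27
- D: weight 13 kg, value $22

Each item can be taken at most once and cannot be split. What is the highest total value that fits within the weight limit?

$60

Check high-value combinations within 13 kg:
- B+C: weight 4+9=13, value 33+27=60
- A+B: weight 3+4=7, value 11+33=44
- A+C: weight 3+9=12, value 11+27=38
- B: weight 4, value 33
- C: weight 9, value 27
Best: $60.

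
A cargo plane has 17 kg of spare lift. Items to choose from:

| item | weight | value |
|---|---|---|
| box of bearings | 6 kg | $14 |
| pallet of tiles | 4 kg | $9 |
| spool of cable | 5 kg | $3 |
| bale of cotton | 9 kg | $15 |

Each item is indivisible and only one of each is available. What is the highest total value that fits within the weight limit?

$29

Check high-value combinations within 17 kg:
- box of bearings+bale of cotton: weight 6+9=15, value 14+15=29
- box of bearings+pallet of tiles+spool of cable: weight 6+4+5=15, value 14+9+3=26
- pallet of tiles+bale of cotton: weight 4+9=13, value 9+15=24
- box of bearings+pallet of tiles: weight 6+4=10, value 14+9=23
Best: $29.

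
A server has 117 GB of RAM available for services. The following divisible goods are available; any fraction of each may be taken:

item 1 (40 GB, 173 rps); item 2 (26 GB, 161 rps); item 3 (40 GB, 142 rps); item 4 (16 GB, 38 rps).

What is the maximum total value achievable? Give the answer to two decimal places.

Take in order of value per unit:
- item 2 (161/26 per unit): all 26 → value 161, running total 161.00
- item 1 (173/40 per unit): all 40 → value 173, running total 334.00
- item 3 (142/40 per unit): all 40 → value 142, running total 476.00
- item 4 (38/16 per unit): 11 of 16 → value 11×38/16 = 26.1250, running total 502.13
Total 502.13.

502.13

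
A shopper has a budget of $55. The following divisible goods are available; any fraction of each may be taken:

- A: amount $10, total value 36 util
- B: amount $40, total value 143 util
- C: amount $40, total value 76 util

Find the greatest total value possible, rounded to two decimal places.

188.50

Take in order of value per unit:
- A (36/10 per unit): all 10 → value 36, running total 36.00
- B (143/40 per unit): all 40 → value 143, running total 179.00
- C (76/40 per unit): 5 of 40 → value 5×76/40 = 9.5000, running total 188.50
Total 188.50.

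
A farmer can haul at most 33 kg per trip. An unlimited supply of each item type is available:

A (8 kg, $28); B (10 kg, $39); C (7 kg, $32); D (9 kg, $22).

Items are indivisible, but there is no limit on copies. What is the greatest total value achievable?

Best value-per-unit is C at 32/7; filling with it alone gives 4×32 = 128.
Optimal mix: 1×B + 3×C → weight 31, value 135.

$135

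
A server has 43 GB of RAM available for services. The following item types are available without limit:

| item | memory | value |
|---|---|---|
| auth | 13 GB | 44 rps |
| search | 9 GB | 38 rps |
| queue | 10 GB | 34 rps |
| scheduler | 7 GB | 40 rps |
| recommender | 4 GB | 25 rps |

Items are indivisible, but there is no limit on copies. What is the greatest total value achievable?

Best value-per-unit is recommender at 25/4; filling with it alone gives 10×25 = 250.
Optimal mix: 1×scheduler + 9×recommender → memory 43, value 265.

265 rps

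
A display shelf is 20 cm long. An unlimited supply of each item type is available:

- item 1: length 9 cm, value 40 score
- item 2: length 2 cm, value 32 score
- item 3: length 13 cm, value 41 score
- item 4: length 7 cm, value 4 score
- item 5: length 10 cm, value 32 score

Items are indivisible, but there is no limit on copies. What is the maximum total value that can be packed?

320 score

Best value-per-unit is item 2 at 32/2, and filling with it alone uses length 10×2=20. No mix of the others beats 10×32 = 320.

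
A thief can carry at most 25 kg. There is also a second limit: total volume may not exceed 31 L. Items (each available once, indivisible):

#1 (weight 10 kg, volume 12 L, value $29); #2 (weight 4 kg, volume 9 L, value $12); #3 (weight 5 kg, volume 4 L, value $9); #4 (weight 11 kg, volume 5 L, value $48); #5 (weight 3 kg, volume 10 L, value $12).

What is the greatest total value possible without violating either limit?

Feasible sets respecting both limits:
- #1+#2+#4: weight 25, volume 26, value 89
- #1+#4+#5: weight 24, volume 27, value 89
- #2+#3+#4+#5: weight 23, volume 28, value 81
Best: $89.

$89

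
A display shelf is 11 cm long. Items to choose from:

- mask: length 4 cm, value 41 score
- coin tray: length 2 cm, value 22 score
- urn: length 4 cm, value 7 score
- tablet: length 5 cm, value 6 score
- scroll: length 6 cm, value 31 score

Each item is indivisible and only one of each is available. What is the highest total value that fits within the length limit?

This is a 0/1 knapsack; check combinations near the capacity.
- mask+scroll: length 4+6=10, value 41+31=72
- mask+coin tray+urn: length 4+2+4=10, value 41+22+7=70
- mask+coin tray+tablet: length 4+2+5=11, value 41+22+6=69
Best: 72 score.

72 score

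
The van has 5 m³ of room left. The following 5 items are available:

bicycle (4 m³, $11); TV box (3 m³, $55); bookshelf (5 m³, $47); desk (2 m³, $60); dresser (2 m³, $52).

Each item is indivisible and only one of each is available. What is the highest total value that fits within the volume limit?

$115

Check high-value combinations within 5 m³:
- TV box+desk: volume 3+2=5, value 55+60=115
- desk+dresser: volume 2+2=4, value 60+52=112
- TV box+dresser: volume 3+2=5, value 55+52=107
- desk: volume 2, value 60
Best: $115.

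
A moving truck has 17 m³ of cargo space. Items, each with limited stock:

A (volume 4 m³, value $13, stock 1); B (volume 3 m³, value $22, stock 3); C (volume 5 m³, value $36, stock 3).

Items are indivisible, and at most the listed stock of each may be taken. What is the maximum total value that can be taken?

$116

Best selections within volume 17 and stock limits:
- 2×B + 2×C: volume 16, value 116
- 3×C: volume 15, value 108
- 1×A + 1×B + 2×C: volume 17, value 107
Best: $116.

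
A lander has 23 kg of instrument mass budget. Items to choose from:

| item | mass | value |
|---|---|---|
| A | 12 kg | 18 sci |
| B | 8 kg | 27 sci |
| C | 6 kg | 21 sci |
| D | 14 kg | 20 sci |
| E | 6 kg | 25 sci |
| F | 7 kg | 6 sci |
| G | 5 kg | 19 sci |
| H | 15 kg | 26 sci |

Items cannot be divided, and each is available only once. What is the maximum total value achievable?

Check high-value combinations within 23 kg:
- B+C+E: mass 8+6+6=20, value 27+21+25=73
- B+E+G: mass 8+6+5=19, value 27+25+19=71
- B+C+G: mass 8+6+5=19, value 27+21+19=67
Best: 73 sci.

73 sci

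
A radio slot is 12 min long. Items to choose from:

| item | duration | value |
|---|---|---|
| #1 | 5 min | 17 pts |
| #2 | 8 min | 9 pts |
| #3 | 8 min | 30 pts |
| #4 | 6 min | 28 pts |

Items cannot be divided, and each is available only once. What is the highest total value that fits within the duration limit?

45 pts

Check high-value combinations within 12 min:
- #1+#4: duration 5+6=11, value 17+28=45
- #3: duration 8, value 30
- #4: duration 6, value 28
- #1: duration 5, value 17
Best: 45 pts.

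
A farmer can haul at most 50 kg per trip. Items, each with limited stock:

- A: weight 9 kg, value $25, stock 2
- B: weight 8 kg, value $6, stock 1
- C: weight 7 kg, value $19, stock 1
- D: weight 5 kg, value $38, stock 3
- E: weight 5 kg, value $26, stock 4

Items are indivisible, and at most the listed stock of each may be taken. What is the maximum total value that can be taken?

Top feasible selections:
- 1×A + 3×D + 4×E: weight 44, value 243
- 1×B + 1×C + 3×D + 4×E: weight 50, value 243
- 2×A + 3×D + 3×E: weight 48, value 242
Best: $243.

$243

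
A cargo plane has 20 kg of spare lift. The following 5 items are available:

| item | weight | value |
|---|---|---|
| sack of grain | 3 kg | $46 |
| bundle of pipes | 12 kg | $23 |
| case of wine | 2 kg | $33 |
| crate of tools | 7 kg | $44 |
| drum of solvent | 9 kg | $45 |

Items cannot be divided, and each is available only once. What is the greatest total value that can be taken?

$135

This is a 0/1 knapsack; check combinations near the capacity.
- sack of grain+crate of tools+drum of solvent: weight 3+7+9=19, value 46+44+45=135
- sack of grain+case of wine+drum of solvent: weight 3+2+9=14, value 46+33+45=124
- sack of grain+case of wine+crate of tools: weight 3+2+7=12, value 46+33+44=123
Best: $135.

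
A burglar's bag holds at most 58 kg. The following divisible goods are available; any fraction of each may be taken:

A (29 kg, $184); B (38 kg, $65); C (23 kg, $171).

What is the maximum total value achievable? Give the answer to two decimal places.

365.26

Take in order of value per unit:
- C (171/23 per unit): all 23 → value 171, running total 171.00
- A (184/29 per unit): all 29 → value 184, running total 355.00
- B (65/38 per unit): 6 of 38 → value 6×65/38 = 10.2632, running total 365.26
Total 365.26.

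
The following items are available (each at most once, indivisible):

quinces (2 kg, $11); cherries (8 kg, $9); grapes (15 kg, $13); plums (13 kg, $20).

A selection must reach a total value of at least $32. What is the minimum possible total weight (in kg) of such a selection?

Subsets with value ≥ 32, sorted by total weight:
- quinces+cherries+plums: weight 23, value 40
- quinces+cherries+grapes: weight 25, value 33
- grapes+plums: weight 28, value 33
- quinces+grapes+plums: weight 30, value 44
Minimum weight: 23 kg.

23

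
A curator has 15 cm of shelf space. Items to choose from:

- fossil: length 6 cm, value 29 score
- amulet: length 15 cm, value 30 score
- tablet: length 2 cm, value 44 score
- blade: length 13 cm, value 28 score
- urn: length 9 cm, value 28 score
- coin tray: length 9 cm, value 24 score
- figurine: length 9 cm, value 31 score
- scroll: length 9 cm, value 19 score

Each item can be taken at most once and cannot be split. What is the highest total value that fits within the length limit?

This is a 0/1 knapsack; check combinations near the capacity.
- tablet+figurine: length 2+9=11, value 44+31=75
- fossil+tablet: length 6+2=8, value 29+44=73
- tablet+urn: length 2+9=11, value 44+28=72
- tablet+blade: length 2+13=15, value 44+28=72
- tablet+coin tray: length 2+9=11, value 44+24=68
Best: 75 score.

75 score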